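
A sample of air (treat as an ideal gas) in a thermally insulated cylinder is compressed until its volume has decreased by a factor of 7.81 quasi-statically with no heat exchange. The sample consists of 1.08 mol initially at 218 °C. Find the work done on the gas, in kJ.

Adiabatic: T₁V₁^(γ−1) = T₂V₂^(γ−1) ⇒ T₂ = T₁ (V₁/V₂)^(γ−1).
γ = 7/5 for a diatomic ideal gas, so γ−1 = 2/5.
T₁ = 218 °C = 491.1 K.
T₂ = 491.1 × 7.81^(2/5) = 1118 K.
Q = 0, so ΔU = W_on_gas = nCᵥΔT with Cᵥ = R/(γ−1) = 20.79 J/(mol·K).
ΔU = 1.08 × 20.79 × (1118 − 491.1) = 14060 J.

W ≈ 14.1 kJ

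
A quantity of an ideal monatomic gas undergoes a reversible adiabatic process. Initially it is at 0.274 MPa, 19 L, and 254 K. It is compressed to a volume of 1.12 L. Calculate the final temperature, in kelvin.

For a reversible adiabat TV^(γ−1) is constant, so T₂ = T₁ (V₁/V₂)^(γ−1).
γ = 5/3 for a monatomic ideal gas.
T₂ = 254 × (19/1.12)^(2/3) = 1677 K.

T₂ ≈ 1680 K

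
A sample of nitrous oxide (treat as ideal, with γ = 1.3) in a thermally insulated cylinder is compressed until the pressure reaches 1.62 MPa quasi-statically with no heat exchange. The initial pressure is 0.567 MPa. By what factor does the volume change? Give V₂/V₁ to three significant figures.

V₂/V₁ ≈ 0.446

From PV^γ = const, V₂/V₁ = (P₁/P₂)^(1/γ).
V₂/V₁ = (0.567/1.62)^(0.769) = 0.4459.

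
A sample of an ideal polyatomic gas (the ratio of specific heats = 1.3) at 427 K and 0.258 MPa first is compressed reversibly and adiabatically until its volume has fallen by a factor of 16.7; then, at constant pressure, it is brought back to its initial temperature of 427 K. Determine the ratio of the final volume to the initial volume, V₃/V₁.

Adiabatic step: V₂/V₁ = 0.05988; T₂ = T₁·16.7^(0.3) = 993.7 K.
Isobaric step: V₃/V₂ = T₃/T₂ = 427/993.7.
V₃/V₁ = (V₂/V₁)(V₃/V₂) = 0.05988 × (427/993.7) = 0.02573.

V₃/V₁ ≈ 0.0257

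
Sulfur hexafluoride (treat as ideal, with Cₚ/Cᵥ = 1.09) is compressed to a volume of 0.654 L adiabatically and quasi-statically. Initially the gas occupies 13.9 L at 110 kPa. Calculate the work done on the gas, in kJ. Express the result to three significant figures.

P₂ = P₁(V₁/V₂)^γ = 110×(13.9/0.654)^(1.09) = 3078 kPa.
For a reversible adiabat, W_by_gas = (P₁V₁ − P₂V₂)/(γ−1).
W_by = (110000×0.0139 − 3.078×10^6×0.000654) / (0.09) = -5379 J.
W_on_gas = −W_by = 5379 J.

W ≈ 5.38 kJ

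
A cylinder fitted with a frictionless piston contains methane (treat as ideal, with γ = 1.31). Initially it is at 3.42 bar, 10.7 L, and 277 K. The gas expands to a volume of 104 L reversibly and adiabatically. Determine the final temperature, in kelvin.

T₂ ≈ 137 K

For a reversible adiabat TV^(γ−1) is constant, so T₂ = T₁ (V₁/V₂)^(γ−1).
T₂ = 277 × (10.7/104)^(0.31) = 136.9 K.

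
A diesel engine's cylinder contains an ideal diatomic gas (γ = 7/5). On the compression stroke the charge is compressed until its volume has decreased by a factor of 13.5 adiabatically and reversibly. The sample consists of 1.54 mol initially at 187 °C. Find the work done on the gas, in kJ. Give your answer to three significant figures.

W ≈ 27.0 kJ

Adiabatic: T₁V₁^(γ−1) = T₂V₂^(γ−1) ⇒ T₂ = T₁ (V₁/V₂)^(γ−1).
T₁ = 187 °C = 460.1 K.
T₂ = 460.1 × 13.5^(2/5) = 1303 K.
Q = 0, so ΔU = W_on_gas = nCᵥΔT with Cᵥ = R/(γ−1) = 20.79 J/(mol·K).
ΔU = 1.54 × 20.79 × (1303 − 460.1) = 26990 J.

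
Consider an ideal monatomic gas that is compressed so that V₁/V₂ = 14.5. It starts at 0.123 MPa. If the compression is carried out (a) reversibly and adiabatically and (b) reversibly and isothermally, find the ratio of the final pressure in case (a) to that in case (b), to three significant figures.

P_adiabatic / P_isothermal ≈ 5.95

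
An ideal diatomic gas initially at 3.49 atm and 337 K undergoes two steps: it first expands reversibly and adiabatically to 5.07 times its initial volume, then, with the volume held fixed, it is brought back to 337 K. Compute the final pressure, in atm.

For a diatomic ideal gas γ = 7/5.
Adiabatic step (PV^γ = const): P₂ = 3.49×(1/5.07)^(7/5) = 0.3596 atm; T₂ = 337×(1/5.07)^(2/5) = 176 K.
Isochoric: P₃ = P₂(T₃/T₂) = 0.3596 × (337/176) = 0.6884 atm.

P₃ ≈ 0.688 atm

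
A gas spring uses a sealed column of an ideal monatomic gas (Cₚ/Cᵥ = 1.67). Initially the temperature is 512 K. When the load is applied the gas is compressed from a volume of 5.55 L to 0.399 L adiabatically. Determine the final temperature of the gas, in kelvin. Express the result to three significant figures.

For a reversible adiabat TV^(γ−1) is constant, so T₂ = T₁ (V₁/V₂)^(γ−1).
T₂ = 512 × (5.55/0.399)^(0.67) = 2987 K.

T₂ ≈ 2990 K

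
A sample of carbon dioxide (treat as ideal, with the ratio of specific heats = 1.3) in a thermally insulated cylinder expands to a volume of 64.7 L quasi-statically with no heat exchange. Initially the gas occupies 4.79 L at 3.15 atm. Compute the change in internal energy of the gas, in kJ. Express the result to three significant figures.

P₂ = P₁(V₁/V₂)^γ = 3.15×(4.79/64.7)^(1.3) = 0.1068 atm.
For a reversible adiabat, W_by_gas = (P₁V₁ − P₂V₂)/(γ−1).
W_by = (319200×0.00479 − 10820×0.0647) / (0.3) = 2762 J.
Q = 0 ⇒ ΔU = −W_by = -2762 J.

ΔU ≈ -2.76 kJ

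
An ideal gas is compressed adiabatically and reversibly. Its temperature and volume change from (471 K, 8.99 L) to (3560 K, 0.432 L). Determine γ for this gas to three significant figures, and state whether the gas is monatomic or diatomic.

γ ≈ 1.67; monatomic

TV^(γ−1) = const ⇒ γ − 1 = ln(T₂/T₁) / ln(V₁/V₂).
γ = 1 + ln(3560/471) / ln(8.99/0.432) = 1.666.
γ ≈ 1.67 is close to 5/3, so the gas is monatomic.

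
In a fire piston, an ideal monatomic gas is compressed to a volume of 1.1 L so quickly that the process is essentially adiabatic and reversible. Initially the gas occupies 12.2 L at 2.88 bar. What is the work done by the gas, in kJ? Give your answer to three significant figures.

γ = 5/3 for a monatomic ideal gas.
P₂ = P₁(V₁/V₂)^γ = 2.88×(12.2/1.1)^(5/3) = 158.9 bar.
For a reversible adiabat, W_by_gas = (P₁V₁ − P₂V₂)/(γ−1).
W_by = (288000×0.0122 − 1.589×10^7×0.0011) / (2/3) = -20940 J.

W ≈ -20.9 kJ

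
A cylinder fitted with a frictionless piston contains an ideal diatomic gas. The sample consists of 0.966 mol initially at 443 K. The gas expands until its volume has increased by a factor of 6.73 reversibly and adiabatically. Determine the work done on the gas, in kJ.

Adiabatic: T₁V₁^(γ−1) = T₂V₂^(γ−1) ⇒ T₂ = T₁ (V₁/V₂)^(γ−1).
γ = 7/5 for a diatomic ideal gas, so γ−1 = 2/5.
T₂ = 443 × (1/6.73)^(2/5) = 206.6 K.
Q = 0, so ΔU = W_on_gas = nCᵥΔT with Cᵥ = R/(γ−1) = 20.79 J/(mol·K).
ΔU = 0.966 × 20.79 × (206.6 − 443) = -4746 J.

W ≈ -4.75 kJ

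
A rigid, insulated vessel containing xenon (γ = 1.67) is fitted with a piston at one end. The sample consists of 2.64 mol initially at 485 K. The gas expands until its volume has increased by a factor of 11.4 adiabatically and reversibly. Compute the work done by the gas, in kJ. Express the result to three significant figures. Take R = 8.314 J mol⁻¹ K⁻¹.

Adiabatic: T₁V₁^(γ−1) = T₂V₂^(γ−1) ⇒ T₂ = T₁ (V₁/V₂)^(γ−1).
T₂ = 485 × (1/11.4)^(0.67) = 94.98 K.
Q = 0, so ΔU = W_on_gas = nCᵥΔT with Cᵥ = R/(γ−1) = 12.41 J/(mol·K).
ΔU = 2.64 × 12.41 × (94.98 − 485) = -12780 J.
Work done by the gas = −ΔU = 12780 J.

W ≈ 12.8 kJ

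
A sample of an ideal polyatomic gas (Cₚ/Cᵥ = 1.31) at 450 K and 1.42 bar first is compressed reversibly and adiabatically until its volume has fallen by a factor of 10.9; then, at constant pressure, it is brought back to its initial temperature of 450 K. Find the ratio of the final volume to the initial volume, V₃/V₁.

Adiabatic step: V₂/V₁ = 0.09174; T₂ = T₁·10.9^(0.31) = 943.7 K.
Isobaric step: V₃/V₂ = T₃/T₂ = 450/943.7.
V₃/V₁ = (V₂/V₁)(V₃/V₂) = 0.09174 × (450/943.7) = 0.04375.

V₃/V₁ ≈ 0.0437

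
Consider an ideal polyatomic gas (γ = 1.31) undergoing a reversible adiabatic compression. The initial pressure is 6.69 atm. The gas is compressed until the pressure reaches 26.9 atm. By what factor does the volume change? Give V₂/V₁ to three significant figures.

V₂/V₁ ≈ 0.346

From PV^γ = const, V₂/V₁ = (P₁/P₂)^(1/γ).
V₂/V₁ = (6.69/26.9)^(0.763) = 0.3457.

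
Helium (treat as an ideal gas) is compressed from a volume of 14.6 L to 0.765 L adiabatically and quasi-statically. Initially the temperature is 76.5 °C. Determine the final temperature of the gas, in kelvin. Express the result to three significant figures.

Adiabatic: T₁V₁^(γ−1) = T₂V₂^(γ−1) ⇒ T₂ = T₁ (V₁/V₂)^(γ−1).
For a monatomic ideal gas γ = 5/3, so γ−1 = 2/3.
T₁ = 76.5 °C = 349.6 K.
T₂ = 349.6 × (14.6/0.765)^(2/3) = 2497 K.

T₂ ≈ 2500 K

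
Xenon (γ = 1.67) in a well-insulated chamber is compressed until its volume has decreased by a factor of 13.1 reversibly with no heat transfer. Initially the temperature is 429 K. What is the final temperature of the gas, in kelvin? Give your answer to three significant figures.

T₂ ≈ 2400 K

Adiabatic: T₁V₁^(γ−1) = T₂V₂^(γ−1) ⇒ T₂ = T₁ (V₁/V₂)^(γ−1).
T₂ = 429 × 13.1^(0.67) = 2405 K.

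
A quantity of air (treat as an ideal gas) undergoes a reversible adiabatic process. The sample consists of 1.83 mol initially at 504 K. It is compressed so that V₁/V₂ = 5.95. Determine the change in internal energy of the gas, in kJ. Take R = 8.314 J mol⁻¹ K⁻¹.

For a reversible adiabat TV^(γ−1) is constant, so T₂ = T₁ (V₁/V₂)^(γ−1).
γ = 7/5 for a diatomic ideal gas, so γ−1 = 2/5.
T₂ = 504 × 5.95^(2/5) = 1029 K.
Q = 0, so ΔU = W_on_gas = nCᵥΔT with Cᵥ = R/(γ−1) = 20.79 J/(mol·K).
ΔU = 1.83 × 20.79 × (1029 − 504) = 19950 J.

ΔU ≈ 20.0 kJ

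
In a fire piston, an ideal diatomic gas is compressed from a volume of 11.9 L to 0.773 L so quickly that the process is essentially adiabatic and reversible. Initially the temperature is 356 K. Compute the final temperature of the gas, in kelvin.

T₂ ≈ 1060 K

Adiabatic: T₁V₁^(γ−1) = T₂V₂^(γ−1) ⇒ T₂ = T₁ (V₁/V₂)^(γ−1).
For a diatomic ideal gas γ = 7/5, so γ−1 = 2/5.
T₂ = 356 × (11.9/0.773)^(2/5) = 1063 K.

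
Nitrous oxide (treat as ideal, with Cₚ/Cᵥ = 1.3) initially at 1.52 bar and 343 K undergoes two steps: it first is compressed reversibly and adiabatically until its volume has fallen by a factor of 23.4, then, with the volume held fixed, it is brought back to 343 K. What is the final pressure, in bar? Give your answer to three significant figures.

P₃ ≈ 35.6 bar

Adiabatic step (PV^γ = const): P₂ = 1.52×23.4^(1.3) = 91.58 bar; T₂ = 343×23.4^(0.3) = 883.2 K.
Isochoric: P₃ = P₂(T₃/T₂) = 91.58 × (343/883.2) = 35.57 bar.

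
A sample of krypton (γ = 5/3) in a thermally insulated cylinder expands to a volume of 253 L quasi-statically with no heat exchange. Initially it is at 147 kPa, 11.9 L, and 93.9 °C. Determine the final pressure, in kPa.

Adiabatic: P₁V₁^γ = P₂V₂^γ ⇒ P₂ = P₁ (V₁/V₂)^γ.
P₂ = 147 × (11.9/253)^(5/3) = 0.9009 kPa.

P₂ ≈ 0.901 kPa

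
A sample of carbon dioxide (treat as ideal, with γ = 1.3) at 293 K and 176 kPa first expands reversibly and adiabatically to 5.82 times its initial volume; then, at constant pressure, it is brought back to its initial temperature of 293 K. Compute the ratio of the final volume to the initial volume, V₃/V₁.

V₃/V₁ ≈ 9.87

Adiabatic step: V₂/V₁ = 5.82; T₂ = T₁·(1/5.82)^(0.3) = 172.7 K.
Isobaric step: V₃/V₂ = T₃/T₂ = 293/172.7.
V₃/V₁ = (V₂/V₁)(V₃/V₂) = 5.82 × (293/172.7) = 9.872.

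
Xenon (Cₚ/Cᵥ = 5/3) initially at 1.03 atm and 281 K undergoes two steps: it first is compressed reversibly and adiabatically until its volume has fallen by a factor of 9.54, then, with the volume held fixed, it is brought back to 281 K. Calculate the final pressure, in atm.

P₃ ≈ 9.83 atm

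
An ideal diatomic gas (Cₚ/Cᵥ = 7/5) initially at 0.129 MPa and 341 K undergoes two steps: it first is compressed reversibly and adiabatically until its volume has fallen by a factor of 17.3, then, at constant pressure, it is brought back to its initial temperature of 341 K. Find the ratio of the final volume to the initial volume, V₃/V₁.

V₃/V₁ ≈ 0.0185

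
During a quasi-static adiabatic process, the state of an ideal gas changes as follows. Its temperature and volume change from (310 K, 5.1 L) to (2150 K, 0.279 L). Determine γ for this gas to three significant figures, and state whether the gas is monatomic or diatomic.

γ ≈ 1.67; monatomic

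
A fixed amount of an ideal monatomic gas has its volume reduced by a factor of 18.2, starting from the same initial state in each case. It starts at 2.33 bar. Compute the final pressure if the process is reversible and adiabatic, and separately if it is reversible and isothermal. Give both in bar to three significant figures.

For a monatomic ideal gas γ = 5/3.
Isothermal: P₂ = P₁(V₁/V₂) = 2.33×18.2 = 42.41 bar.
Adiabatic: P₂ = P₁(V₁/V₂)^γ = 2.33×18.2^(5/3) = 293.4 bar.

adiabatic: 293 bar; isothermal: 42.4 bar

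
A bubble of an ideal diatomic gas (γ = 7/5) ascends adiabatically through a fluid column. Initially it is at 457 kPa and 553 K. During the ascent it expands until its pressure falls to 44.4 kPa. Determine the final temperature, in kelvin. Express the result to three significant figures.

Adiabatic: T₂/T₁ = (P₂/P₁)^((γ−1)/γ).
T₂ = 553 × (44.4/457)^(2/7) = 284.1 K.

T₂ ≈ 284 K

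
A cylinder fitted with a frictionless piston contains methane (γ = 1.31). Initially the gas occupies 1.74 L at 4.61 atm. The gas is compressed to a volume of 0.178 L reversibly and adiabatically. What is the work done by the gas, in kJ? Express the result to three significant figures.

P₂ = P₁(V₁/V₂)^γ = 4.61×(1.74/0.178)^(1.31) = 91.36 atm.
For a reversible adiabat, W_by_gas = (P₁V₁ − P₂V₂)/(γ−1).
W_by = (467100×0.00174 − 9.257×10^6×0.000178) / (0.31) = -2694 J.

W ≈ -2.69 kJ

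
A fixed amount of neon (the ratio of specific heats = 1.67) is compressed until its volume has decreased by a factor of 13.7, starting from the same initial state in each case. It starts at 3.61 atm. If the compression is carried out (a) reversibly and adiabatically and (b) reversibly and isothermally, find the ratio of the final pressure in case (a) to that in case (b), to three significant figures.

P_adiabatic / P_isothermal ≈ 5.78

Isothermal: P_b = P₁(V₁/V₂) = 3.61×13.7.
Adiabatic: P_a = P₁(V₁/V₂)^γ = 3.61×13.7^(1.67).
P_a/P_b = (V₁/V₂)^(γ−1) = 13.7^(0.67) = 5.776.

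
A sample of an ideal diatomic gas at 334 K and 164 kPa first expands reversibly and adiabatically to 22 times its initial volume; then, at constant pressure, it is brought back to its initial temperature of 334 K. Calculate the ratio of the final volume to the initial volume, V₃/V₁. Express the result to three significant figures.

V₃/V₁ ≈ 75.8

For a diatomic ideal gas γ = 7/5.
Adiabatic step: V₂/V₁ = 22; T₂ = T₁·(1/22)^(2/5) = 97 K.
Isobaric step: V₃/V₂ = T₃/T₂ = 334/97.
V₃/V₁ = (V₂/V₁)(V₃/V₂) = 22 × (334/97) = 75.75.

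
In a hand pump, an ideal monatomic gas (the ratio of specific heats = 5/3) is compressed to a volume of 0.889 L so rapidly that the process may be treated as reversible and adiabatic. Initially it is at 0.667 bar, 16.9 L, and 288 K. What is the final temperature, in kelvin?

For a reversible adiabat TV^(γ−1) is constant, so T₂ = T₁ (V₁/V₂)^(γ−1).
T₂ = 288 × (16.9/0.889)^(2/3) = 2051 K.

T₂ ≈ 2050 K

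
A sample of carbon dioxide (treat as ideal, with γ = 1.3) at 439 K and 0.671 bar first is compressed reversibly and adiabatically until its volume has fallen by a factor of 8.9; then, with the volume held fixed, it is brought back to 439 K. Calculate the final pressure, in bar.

P₃ ≈ 5.97 bar

Adiabatic step (PV^γ = const): P₂ = 0.671×8.9^(1.3) = 11.51 bar; T₂ = 439×8.9^(0.3) = 845.8 K.
Isochoric: P₃ = P₂(T₃/T₂) = 11.51 × (439/845.8) = 5.972 bar.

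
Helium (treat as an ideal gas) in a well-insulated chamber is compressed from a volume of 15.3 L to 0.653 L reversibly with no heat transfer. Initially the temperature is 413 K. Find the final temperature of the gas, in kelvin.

T₂ ≈ 3380 K

For a reversible adiabat TV^(γ−1) is constant, so T₂ = T₁ (V₁/V₂)^(γ−1).
For a monatomic ideal gas γ = 5/3, so γ−1 = 2/3.
T₂ = 413 × (15.3/0.653)^(2/3) = 3382 K.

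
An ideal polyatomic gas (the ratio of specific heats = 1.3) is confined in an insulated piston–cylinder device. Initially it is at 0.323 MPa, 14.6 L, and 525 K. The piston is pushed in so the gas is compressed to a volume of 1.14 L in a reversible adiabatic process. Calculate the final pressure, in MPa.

Since PV^γ is constant along a reversible adiabat, P₂ = P₁ (V₁/V₂)^γ.
P₂ = 0.323 × (14.6/1.14)^(1.3) = 8.89 MPa.

P₂ ≈ 8.89 MPa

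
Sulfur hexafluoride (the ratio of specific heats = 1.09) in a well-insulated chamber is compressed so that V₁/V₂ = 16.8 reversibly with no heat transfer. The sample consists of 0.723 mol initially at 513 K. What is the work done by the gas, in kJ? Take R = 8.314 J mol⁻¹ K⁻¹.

W ≈ -9.90 kJ

For a reversible adiabat TV^(γ−1) is constant, so T₂ = T₁ (V₁/V₂)^(γ−1).
T₂ = 513 × 16.8^(0.09) = 661.3 K.
Q = 0, so ΔU = W_on_gas = nCᵥΔT with Cᵥ = R/(γ−1) = 92.38 J/(mol·K).
ΔU = 0.723 × 92.38 × (661.3 − 513) = 9904 J.
Work done by the gas = −ΔU = -9904 J.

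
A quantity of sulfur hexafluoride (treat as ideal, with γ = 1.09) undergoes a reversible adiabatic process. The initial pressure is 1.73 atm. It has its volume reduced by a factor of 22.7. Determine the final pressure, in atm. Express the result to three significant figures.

P₂ ≈ 52.0 atm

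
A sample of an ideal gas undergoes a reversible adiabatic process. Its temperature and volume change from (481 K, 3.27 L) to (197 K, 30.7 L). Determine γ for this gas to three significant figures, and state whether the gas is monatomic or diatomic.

γ ≈ 1.40; diatomic

TV^(γ−1) = const ⇒ γ − 1 = ln(T₂/T₁) / ln(V₁/V₂).
γ = 1 + ln(197/481) / ln(3.27/30.7) = 1.399.
γ ≈ 1.40 is close to 7/5, so the gas is diatomic.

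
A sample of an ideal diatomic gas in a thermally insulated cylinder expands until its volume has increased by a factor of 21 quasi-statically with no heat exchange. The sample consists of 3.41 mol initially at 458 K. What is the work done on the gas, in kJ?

Adiabatic: T₁V₁^(γ−1) = T₂V₂^(γ−1) ⇒ T₂ = T₁ (V₁/V₂)^(γ−1).
γ = 7/5 for a diatomic ideal gas, so γ−1 = 2/5.
T₂ = 458 × (1/21)^(2/5) = 135.5 K.
Q = 0, so ΔU = W_on_gas = nCᵥΔT with Cᵥ = R/(γ−1) = 20.79 J/(mol·K).
ΔU = 3.41 × 20.79 × (135.5 − 458) = -22860 J.

W ≈ -22.9 kJ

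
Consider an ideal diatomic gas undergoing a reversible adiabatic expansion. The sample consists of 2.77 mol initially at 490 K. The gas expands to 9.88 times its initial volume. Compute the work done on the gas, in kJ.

W ≈ -16.9 kJ

Adiabatic: T₁V₁^(γ−1) = T₂V₂^(γ−1) ⇒ T₂ = T₁ (V₁/V₂)^(γ−1).
γ = 7/5 for a diatomic ideal gas, so γ−1 = 2/5.
T₂ = 490 × (1/9.88)^(2/5) = 196 K.
Q = 0, so ΔU = W_on_gas = nCᵥΔT with Cᵥ = R/(γ−1) = 20.79 J/(mol·K).
ΔU = 2.77 × 20.79 × (196 − 490) = -16930 J.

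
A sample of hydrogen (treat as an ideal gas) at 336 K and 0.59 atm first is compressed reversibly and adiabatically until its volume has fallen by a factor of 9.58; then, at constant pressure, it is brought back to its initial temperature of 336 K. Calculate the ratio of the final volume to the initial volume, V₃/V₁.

For a diatomic ideal gas γ = 7/5.
Adiabatic step: V₂/V₁ = 0.1044; T₂ = T₁·9.58^(2/5) = 829.6 K.
Isobaric step: V₃/V₂ = T₃/T₂ = 336/829.6.
V₃/V₁ = (V₂/V₁)(V₃/V₂) = 0.1044 × (336/829.6) = 0.04228.

V₃/V₁ ≈ 0.0423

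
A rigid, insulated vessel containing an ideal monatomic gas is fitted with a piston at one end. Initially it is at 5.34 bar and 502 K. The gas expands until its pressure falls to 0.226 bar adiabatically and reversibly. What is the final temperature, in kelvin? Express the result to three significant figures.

Adiabatic: T₂/T₁ = (P₂/P₁)^((γ−1)/γ).
For a monatomic ideal gas γ = 5/3, so (γ−1)/γ = 2/5.
T₂ = 502 × (0.226/5.34)^(2/5) = 141.7 K.

T₂ ≈ 142 K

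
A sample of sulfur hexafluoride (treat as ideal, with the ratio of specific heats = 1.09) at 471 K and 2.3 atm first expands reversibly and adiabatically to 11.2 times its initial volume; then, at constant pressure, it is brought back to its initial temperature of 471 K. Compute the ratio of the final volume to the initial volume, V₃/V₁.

V₃/V₁ ≈ 13.9

Adiabatic step: V₂/V₁ = 11.2; T₂ = T₁·(1/11.2)^(0.09) = 379 K.
Isobaric step: V₃/V₂ = T₃/T₂ = 471/379.
V₃/V₁ = (V₂/V₁)(V₃/V₂) = 11.2 × (471/379) = 13.92.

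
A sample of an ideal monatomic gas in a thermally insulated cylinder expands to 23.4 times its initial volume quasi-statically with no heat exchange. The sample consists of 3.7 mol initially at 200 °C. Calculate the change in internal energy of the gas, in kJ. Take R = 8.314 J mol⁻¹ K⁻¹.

Adiabatic: T₁V₁^(γ−1) = T₂V₂^(γ−1) ⇒ T₂ = T₁ (V₁/V₂)^(γ−1).
γ = 5/3 for a monatomic ideal gas, so γ−1 = 2/3.
T₁ = 200 °C = 473.1 K.
T₂ = 473.1 × (1/23.4)^(2/3) = 57.83 K.
Q = 0, so ΔU = W_on_gas = nCᵥΔT with Cᵥ = R/(γ−1) = 12.47 J/(mol·K).
ΔU = 3.7 × 12.47 × (57.83 − 473.1) = -19160 J.

ΔU ≈ -19.2 kJ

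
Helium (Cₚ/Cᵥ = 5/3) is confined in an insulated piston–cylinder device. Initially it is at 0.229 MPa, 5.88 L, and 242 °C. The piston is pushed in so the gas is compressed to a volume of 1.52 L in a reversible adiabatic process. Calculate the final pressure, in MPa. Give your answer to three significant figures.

P₂ ≈ 2.18 MPa

Since PV^γ is constant along a reversible adiabat, P₂ = P₁ (V₁/V₂)^γ.
P₂ = 0.229 × (5.88/1.52)^(5/3) = 2.183 MPa.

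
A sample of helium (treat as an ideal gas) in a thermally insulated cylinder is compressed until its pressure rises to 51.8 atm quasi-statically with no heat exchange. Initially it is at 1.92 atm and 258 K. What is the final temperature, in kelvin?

T₂ ≈ 964 K

Along an adiabat T P^((1−γ)/γ) is constant, so T₂ = T₁ (P₂/P₁)^((γ−1)/γ).
For a monatomic ideal gas γ = 5/3, so (γ−1)/γ = 2/5.
T₂ = 258 × (51.8/1.92)^(2/5) = 963.9 K.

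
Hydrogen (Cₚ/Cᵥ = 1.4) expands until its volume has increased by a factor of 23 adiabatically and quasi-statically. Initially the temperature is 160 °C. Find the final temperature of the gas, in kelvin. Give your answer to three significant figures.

For a reversible adiabat TV^(γ−1) is constant, so T₂ = T₁ (V₁/V₂)^(γ−1).
T₁ = 160 °C = 433.1 K.
T₂ = 433.1 × (1/23)^(0.4) = 123.6 K.

T₂ ≈ 124 K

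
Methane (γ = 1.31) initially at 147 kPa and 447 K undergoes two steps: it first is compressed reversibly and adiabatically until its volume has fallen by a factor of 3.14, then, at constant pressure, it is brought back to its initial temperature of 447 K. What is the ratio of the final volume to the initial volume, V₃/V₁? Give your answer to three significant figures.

Adiabatic step: V₂/V₁ = 0.3185; T₂ = T₁·3.14^(0.31) = 637.3 K.
Isobaric step: V₃/V₂ = T₃/T₂ = 447/637.3.
V₃/V₁ = (V₂/V₁)(V₃/V₂) = 0.3185 × (447/637.3) = 0.2234.

V₃/V₁ ≈ 0.223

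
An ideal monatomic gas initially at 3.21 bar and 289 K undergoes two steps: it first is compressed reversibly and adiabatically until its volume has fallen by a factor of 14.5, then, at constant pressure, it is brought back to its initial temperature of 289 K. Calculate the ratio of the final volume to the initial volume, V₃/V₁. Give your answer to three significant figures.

V₃/V₁ ≈ 0.0116

For a monatomic ideal gas γ = 5/3.
Adiabatic step: V₂/V₁ = 0.06897; T₂ = T₁·14.5^(2/3) = 1718 K.
Isobaric step: V₃/V₂ = T₃/T₂ = 289/1718.
V₃/V₁ = (V₂/V₁)(V₃/V₂) = 0.06897 × (289/1718) = 0.0116.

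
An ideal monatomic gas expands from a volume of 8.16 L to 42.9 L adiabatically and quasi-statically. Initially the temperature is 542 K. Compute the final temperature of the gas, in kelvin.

Adiabatic: T₁V₁^(γ−1) = T₂V₂^(γ−1) ⇒ T₂ = T₁ (V₁/V₂)^(γ−1).
For a monatomic ideal gas γ = 5/3, so γ−1 = 2/3.
T₂ = 542 × (8.16/42.9)^(2/3) = 179.3 K.

T₂ ≈ 179 K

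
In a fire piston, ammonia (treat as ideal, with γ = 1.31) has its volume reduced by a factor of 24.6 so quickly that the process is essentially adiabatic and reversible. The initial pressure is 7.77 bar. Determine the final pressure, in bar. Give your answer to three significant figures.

Adiabatic: P₁V₁^γ = P₂V₂^γ ⇒ P₂ = P₁ (V₁/V₂)^γ.
P₂ = 7.77 × 24.6^(1.31) = 515.9 bar.

P₂ ≈ 516 bar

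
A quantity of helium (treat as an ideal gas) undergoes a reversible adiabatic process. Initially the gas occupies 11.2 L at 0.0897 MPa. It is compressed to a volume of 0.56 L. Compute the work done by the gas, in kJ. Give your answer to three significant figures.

W ≈ -9.60 kJ

γ = 5/3 for a monatomic ideal gas.
P₂ = P₁(V₁/V₂)^γ = 0.0897×(11.2/0.56)^(5/3) = 13.22 MPa.
For a reversible adiabat, W_by_gas = (P₁V₁ − P₂V₂)/(γ−1).
W_by = (89700×0.0112 − 1.322×10^7×0.00056) / (2/3) = -9596 J.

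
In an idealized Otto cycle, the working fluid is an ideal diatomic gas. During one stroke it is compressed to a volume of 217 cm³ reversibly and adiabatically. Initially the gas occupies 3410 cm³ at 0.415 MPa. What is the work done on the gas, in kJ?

γ = 7/5 for a diatomic ideal gas.
P₂ = P₁(V₁/V₂)^γ = 0.415×(3410/217)^(7/5) = 19.63 MPa.
For a reversible adiabat, W_by_gas = (P₁V₁ − P₂V₂)/(γ−1).
W_by = (415000×0.00341 − 1.963×10^7×0.000217) / (2/5) = -7110 J.
W_on_gas = −W_by = 7110 J.

W ≈ 7.11 kJ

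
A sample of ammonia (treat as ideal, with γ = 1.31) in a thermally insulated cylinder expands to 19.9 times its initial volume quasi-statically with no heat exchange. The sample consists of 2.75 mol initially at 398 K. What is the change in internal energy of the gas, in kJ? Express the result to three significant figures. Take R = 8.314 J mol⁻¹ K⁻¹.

For a reversible adiabat TV^(γ−1) is constant, so T₂ = T₁ (V₁/V₂)^(γ−1).
T₂ = 398 × (1/19.9)^(0.31) = 157.5 K.
Q = 0, so ΔU = W_on_gas = nCᵥΔT with Cᵥ = R/(γ−1) = 26.82 J/(mol·K).
ΔU = 2.75 × 26.82 × (157.5 − 398) = -17740 J.

ΔU ≈ -17.7 kJ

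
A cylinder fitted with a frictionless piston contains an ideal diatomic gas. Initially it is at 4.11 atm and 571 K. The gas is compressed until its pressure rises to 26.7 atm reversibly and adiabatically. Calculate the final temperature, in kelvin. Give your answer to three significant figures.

T₂ ≈ 975 K

Along an adiabat T P^((1−γ)/γ) is constant, so T₂ = T₁ (P₂/P₁)^((γ−1)/γ).
For a diatomic ideal gas γ = 7/5, so (γ−1)/γ = 2/7.
T₂ = 571 × (26.7/4.11)^(2/7) = 974.6 K.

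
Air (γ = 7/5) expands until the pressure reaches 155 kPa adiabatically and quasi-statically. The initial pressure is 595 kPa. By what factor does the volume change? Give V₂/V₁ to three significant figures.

V₂/V₁ ≈ 2.61

From PV^γ = const, V₂/V₁ = (P₁/P₂)^(1/γ).
V₂/V₁ = (595/155)^(5/7) = 2.614.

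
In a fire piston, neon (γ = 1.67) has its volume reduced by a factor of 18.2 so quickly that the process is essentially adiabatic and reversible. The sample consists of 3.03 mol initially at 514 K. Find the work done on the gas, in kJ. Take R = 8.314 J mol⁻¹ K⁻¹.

W ≈ 116 kJ

Adiabatic: T₁V₁^(γ−1) = T₂V₂^(γ−1) ⇒ T₂ = T₁ (V₁/V₂)^(γ−1).
T₂ = 514 × 18.2^(0.67) = 3591 K.
Q = 0, so ΔU = W_on_gas = nCᵥΔT with Cᵥ = R/(γ−1) = 12.41 J/(mol·K).
ΔU = 3.03 × 12.41 × (3591 − 514) = 115700 J.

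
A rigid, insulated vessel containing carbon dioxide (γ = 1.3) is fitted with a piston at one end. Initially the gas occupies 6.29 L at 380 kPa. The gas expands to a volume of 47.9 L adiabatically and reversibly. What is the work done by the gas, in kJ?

W ≈ 3.63 kJ

P₂ = P₁(V₁/V₂)^γ = 380×(6.29/47.9)^(1.3) = 27.14 kPa.
For a reversible adiabat, W_by_gas = (P₁V₁ − P₂V₂)/(γ−1).
W_by = (380000×0.00629 − 27140×0.0479) / (0.3) = 3634 J.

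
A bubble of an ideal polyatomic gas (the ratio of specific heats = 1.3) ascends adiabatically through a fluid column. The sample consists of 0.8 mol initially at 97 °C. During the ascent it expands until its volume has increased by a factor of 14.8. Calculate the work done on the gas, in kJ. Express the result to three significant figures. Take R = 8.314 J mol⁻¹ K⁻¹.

W ≈ -4.55 kJ

Adiabatic: T₁V₁^(γ−1) = T₂V₂^(γ−1) ⇒ T₂ = T₁ (V₁/V₂)^(γ−1).
T₁ = 97 °C = 370.1 K.
T₂ = 370.1 × (1/14.8)^(0.3) = 164.9 K.
Q = 0, so ΔU = W_on_gas = nCᵥΔT with Cᵥ = R/(γ−1) = 27.71 J/(mol·K).
ΔU = 0.8 × 27.71 × (164.9 − 370.1) = -4550 J.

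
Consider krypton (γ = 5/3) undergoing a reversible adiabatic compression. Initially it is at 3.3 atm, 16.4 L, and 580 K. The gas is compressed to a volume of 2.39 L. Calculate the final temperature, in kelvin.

T₂ ≈ 2090 K

For a reversible adiabat TV^(γ−1) is constant, so T₂ = T₁ (V₁/V₂)^(γ−1).
T₂ = 580 × (16.4/2.39)^(2/3) = 2094 K.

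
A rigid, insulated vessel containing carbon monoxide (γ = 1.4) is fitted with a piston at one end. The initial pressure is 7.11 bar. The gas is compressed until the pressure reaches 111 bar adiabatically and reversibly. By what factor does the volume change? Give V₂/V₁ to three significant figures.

From PV^γ = const, V₂/V₁ = (P₁/P₂)^(1/γ).
V₂/V₁ = (7.11/111)^(0.714) = 0.1405.

V₂/V₁ ≈ 0.140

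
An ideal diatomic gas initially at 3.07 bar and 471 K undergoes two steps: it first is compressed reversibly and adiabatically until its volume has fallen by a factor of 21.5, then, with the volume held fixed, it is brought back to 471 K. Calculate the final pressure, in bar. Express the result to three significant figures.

P₃ ≈ 66.0 bar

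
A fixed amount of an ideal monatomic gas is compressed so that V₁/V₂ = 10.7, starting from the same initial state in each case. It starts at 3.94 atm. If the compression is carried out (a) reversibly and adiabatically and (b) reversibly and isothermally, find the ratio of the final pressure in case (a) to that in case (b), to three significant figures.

P_adiabatic / P_isothermal ≈ 4.86

For a monatomic ideal gas γ = 5/3.
Isothermal: P_b = P₁(V₁/V₂) = 3.94×10.7.
Adiabatic: P_a = P₁(V₁/V₂)^γ = 3.94×10.7^(5/3).
P_a/P_b = (V₁/V₂)^(γ−1) = 10.7^(2/3) = 4.856.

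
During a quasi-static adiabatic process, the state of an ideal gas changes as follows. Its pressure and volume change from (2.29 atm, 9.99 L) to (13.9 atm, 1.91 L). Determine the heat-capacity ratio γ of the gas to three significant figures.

γ ≈ 1.09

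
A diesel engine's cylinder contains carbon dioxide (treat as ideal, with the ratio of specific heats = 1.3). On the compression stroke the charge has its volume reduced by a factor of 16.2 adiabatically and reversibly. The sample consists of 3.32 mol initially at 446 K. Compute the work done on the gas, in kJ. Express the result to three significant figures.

Adiabatic: T₁V₁^(γ−1) = T₂V₂^(γ−1) ⇒ T₂ = T₁ (V₁/V₂)^(γ−1).
T₂ = 446 × 16.2^(0.3) = 1028 K.
Q = 0, so ΔU = W_on_gas = nCᵥΔT with Cᵥ = R/(γ−1) = 27.71 J/(mol·K).
ΔU = 3.32 × 27.71 × (1028 − 446) = 53590 J.

W ≈ 53.6 kJ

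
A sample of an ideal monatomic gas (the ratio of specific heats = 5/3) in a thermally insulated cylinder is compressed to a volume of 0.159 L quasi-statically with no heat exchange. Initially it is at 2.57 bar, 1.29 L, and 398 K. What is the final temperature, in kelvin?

For a reversible adiabat TV^(γ−1) is constant, so T₂ = T₁ (V₁/V₂)^(γ−1).
T₂ = 398 × (1.29/0.159)^(2/3) = 1607 K.

T₂ ≈ 1610 K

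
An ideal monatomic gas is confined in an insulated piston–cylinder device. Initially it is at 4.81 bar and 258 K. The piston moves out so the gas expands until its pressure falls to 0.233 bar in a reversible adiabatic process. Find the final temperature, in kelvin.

T₂ ≈ 76.9 K

Along an adiabat T P^((1−γ)/γ) is constant, so T₂ = T₁ (P₂/P₁)^((γ−1)/γ).
For a monatomic ideal gas γ = 5/3, so (γ−1)/γ = 2/5.
T₂ = 258 × (0.233/4.81)^(2/5) = 76.86 K.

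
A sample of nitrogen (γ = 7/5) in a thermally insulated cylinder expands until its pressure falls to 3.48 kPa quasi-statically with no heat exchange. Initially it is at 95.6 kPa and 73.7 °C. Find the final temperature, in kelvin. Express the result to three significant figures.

Adiabatic: T₂/T₁ = (P₂/P₁)^((γ−1)/γ).
T₁ = 73.7 °C = 346.8 K.
T₂ = 346.8 × (3.48/95.6)^(2/7) = 134.6 K.

T₂ ≈ 135 K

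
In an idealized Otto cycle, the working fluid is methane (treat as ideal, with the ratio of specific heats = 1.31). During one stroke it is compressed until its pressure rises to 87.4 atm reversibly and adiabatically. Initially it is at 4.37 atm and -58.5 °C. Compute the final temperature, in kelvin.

Along an adiabat T P^((1−γ)/γ) is constant, so T₂ = T₁ (P₂/P₁)^((γ−1)/γ).
T₁ = -58.5 °C = 214.6 K.
T₂ = 214.6 × (87.4/4.37)^(0.237) = 436.1 K.

T₂ ≈ 436 K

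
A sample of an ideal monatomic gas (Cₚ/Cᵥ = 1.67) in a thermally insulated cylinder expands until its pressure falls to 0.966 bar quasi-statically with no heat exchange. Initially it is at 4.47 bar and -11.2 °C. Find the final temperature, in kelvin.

Adiabatic: T₂/T₁ = (P₂/P₁)^((γ−1)/γ).
T₁ = -11.2 °C = 261.9 K.
T₂ = 261.9 × (0.966/4.47)^(0.401) = 141.7 K.

T₂ ≈ 142 K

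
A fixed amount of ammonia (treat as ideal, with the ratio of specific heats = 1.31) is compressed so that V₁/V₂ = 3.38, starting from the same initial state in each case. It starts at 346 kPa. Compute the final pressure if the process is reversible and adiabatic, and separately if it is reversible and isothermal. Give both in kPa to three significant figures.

Isothermal: P₂ = P₁(V₁/V₂) = 346×3.38 = 1169 kPa.
Adiabatic: P₂ = P₁(V₁/V₂)^γ = 346×3.38^(1.31) = 1706 kPa.

adiabatic: 1710 kPa; isothermal: 1170 kPa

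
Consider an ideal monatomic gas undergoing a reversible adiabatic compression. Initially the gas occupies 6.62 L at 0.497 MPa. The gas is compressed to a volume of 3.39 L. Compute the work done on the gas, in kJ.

W ≈ 2.78 kJ

γ = 5/3 for a monatomic ideal gas.
P₂ = P₁(V₁/V₂)^γ = 0.497×(6.62/3.39)^(5/3) = 1.516 MPa.
For a reversible adiabat, W_by_gas = (P₁V₁ − P₂V₂)/(γ−1).
W_by = (497000×0.00662 − 1.516×10^6×0.00339) / (2/3) = -2775 J.
W_on_gas = −W_by = 2775 J.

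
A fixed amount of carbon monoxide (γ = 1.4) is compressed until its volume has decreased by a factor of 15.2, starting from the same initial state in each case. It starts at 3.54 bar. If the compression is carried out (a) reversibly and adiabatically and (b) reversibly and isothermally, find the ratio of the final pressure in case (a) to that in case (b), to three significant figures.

Isothermal: P_b = P₁(V₁/V₂) = 3.54×15.2.
Adiabatic: P_a = P₁(V₁/V₂)^γ = 3.54×15.2^(1.4).
P_a/P_b = (V₁/V₂)^(γ−1) = 15.2^(0.4) = 2.97.

P_adiabatic / P_isothermal ≈ 2.97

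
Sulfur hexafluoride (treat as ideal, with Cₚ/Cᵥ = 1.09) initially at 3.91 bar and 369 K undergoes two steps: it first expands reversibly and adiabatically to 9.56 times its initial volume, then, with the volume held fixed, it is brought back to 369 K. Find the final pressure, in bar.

Adiabatic step (PV^γ = const): P₂ = 3.91×(1/9.56)^(1.09) = 0.3338 bar; T₂ = 369×(1/9.56)^(0.09) = 301.2 K.
Isochoric: P₃ = P₂(T₃/T₂) = 0.3338 × (369/301.2) = 0.409 bar.

P₃ ≈ 0.409 bar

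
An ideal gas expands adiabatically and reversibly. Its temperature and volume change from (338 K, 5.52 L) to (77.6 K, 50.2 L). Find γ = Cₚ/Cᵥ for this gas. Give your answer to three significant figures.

γ ≈ 1.67

TV^(γ−1) = const ⇒ γ − 1 = ln(T₂/T₁) / ln(V₁/V₂).
γ = 1 + ln(77.6/338) / ln(5.52/50.2) = 1.667.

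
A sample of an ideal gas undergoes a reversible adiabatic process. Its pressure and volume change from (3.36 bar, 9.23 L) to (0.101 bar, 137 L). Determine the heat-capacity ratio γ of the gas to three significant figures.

PV^γ = const ⇒ γ = ln(P₂/P₁) / ln(V₁/V₂).
γ = ln(0.101/3.36) / ln(9.23/137) = 1.299.

γ ≈ 1.30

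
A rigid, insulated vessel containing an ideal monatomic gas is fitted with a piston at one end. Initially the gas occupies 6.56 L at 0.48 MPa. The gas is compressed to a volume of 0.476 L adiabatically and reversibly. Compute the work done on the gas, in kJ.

W ≈ 22.4 kJ

γ = 5/3 for a monatomic ideal gas.
P₂ = P₁(V₁/V₂)^γ = 0.48×(6.56/0.476)^(5/3) = 38.03 MPa.
For a reversible adiabat, W_by_gas = (P₁V₁ − P₂V₂)/(γ−1).
W_by = (480000×0.00656 − 3.803×10^7×0.000476) / (2/3) = -22430 J.
W_on_gas = −W_by = 22430 J.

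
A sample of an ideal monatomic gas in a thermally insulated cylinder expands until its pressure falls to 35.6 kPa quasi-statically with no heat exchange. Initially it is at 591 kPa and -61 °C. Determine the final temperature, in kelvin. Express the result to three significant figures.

Along an adiabat T P^((1−γ)/γ) is constant, so T₂ = T₁ (P₂/P₁)^((γ−1)/γ).
For a monatomic ideal gas γ = 5/3, so (γ−1)/γ = 2/5.
T₁ = -61 °C = 212.1 K.
T₂ = 212.1 × (35.6/591)^(2/5) = 68.96 K.

T₂ ≈ 69.0 K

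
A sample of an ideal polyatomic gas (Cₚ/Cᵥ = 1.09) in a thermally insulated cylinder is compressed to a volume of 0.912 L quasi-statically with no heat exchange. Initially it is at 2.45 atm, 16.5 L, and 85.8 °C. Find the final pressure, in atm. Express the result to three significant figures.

P₂ ≈ 57.5 atm

Since PV^γ is constant along a reversible adiabat, P₂ = P₁ (V₁/V₂)^γ.
P₂ = 2.45 × (16.5/0.912)^(1.09) = 57.52 atm.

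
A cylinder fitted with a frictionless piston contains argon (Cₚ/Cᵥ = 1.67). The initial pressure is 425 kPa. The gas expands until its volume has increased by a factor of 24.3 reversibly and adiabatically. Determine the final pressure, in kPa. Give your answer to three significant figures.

Since PV^γ is constant along a reversible adiabat, P₂ = P₁ (V₁/V₂)^γ.
P₂ = 425 × (1/24.3)^(1.67) = 2.063 kPa.

P₂ ≈ 2.06 kPa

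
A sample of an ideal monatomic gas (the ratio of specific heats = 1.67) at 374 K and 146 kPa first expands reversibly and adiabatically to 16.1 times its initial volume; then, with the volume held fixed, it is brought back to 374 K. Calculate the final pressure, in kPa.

P₃ ≈ 9.07 kPa

Adiabatic step (PV^γ = const): P₂ = 146×(1/16.1)^(1.67) = 1.409 kPa; T₂ = 374×(1/16.1)^(0.67) = 58.12 K.
Isochoric: P₃ = P₂(T₃/T₂) = 1.409 × (374/58.12) = 9.068 kPa.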